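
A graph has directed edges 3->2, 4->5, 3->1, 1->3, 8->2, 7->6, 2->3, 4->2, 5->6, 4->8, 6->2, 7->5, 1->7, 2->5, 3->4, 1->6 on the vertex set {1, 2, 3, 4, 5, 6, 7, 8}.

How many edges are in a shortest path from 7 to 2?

Distance 0: 7.
Distance 1: 5, 6.
Distance 2: 2 — contains 2.

2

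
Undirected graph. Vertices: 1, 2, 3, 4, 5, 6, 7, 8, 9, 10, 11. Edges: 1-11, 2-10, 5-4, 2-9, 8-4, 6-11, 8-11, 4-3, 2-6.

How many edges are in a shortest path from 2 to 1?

3

Distance 0: 2.
Distance 1: 6, 9, 10.
Distance 2: 11.
Distance 3: 1, 8 — contains 1.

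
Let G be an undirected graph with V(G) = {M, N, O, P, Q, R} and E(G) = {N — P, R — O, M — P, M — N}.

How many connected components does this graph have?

From M: component {M, N, P}.
From O: component {O, R}.
From Q: component {Q}.
That's 3 components.

3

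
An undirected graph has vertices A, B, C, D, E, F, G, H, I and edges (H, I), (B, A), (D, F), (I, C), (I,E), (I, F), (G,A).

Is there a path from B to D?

No

Explore from B.
Distance 1: reach A.
Distance 2: reach G.
The search is exhausted without reaching D; it lies in a different component.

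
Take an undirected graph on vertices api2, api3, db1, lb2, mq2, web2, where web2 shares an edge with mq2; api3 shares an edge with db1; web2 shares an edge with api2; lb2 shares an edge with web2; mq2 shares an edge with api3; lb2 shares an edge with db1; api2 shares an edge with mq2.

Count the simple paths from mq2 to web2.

mq2–api2–web2
mq2–api3–db1–lb2–web2
mq2–web2

3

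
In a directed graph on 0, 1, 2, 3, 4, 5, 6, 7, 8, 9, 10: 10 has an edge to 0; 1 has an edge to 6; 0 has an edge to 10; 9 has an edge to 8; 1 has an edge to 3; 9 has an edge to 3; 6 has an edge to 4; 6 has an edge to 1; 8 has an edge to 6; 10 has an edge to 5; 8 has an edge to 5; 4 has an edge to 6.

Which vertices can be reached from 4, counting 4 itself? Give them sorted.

1, 3, 4, 6

Start at 4.
Its neighbours: 6.
Then their neighbours: 1.
Then next layer: 3.
Nothing further is reachable.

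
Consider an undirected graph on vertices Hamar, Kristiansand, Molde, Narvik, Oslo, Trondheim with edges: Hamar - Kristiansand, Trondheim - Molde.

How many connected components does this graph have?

From Hamar: component {Hamar, Kristiansand}.
From Molde: component {Molde, Trondheim}.
From Narvik: component {Narvik}.
From Oslo: component {Oslo}.
That's 4 components.

4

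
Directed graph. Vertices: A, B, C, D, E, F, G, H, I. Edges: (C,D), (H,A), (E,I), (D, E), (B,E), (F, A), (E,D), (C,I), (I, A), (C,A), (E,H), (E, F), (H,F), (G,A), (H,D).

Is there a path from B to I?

Explore from B.
Distance 1: reach E.
Distance 2: reach D, F, H, I.
Found I.

Yes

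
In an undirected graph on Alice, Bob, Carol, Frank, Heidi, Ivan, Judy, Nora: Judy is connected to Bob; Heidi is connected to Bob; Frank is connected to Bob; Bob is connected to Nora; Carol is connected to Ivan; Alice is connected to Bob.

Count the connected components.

2

From Alice: component {Alice, Bob, Frank, Heidi, Judy, Nora}.
From Carol: component {Carol, Ivan}.
That's 2 components.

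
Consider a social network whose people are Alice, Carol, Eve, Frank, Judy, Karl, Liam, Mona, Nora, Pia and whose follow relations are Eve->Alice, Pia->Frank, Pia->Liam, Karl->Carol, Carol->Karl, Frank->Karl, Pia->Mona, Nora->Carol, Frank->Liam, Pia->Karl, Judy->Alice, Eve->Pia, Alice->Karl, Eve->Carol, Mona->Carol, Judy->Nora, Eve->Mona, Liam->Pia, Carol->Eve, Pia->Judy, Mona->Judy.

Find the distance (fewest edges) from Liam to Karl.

2

Distance 0: Liam.
Distance 1: Pia.
Distance 2: Frank, Judy, Karl, Mona — contains Karl.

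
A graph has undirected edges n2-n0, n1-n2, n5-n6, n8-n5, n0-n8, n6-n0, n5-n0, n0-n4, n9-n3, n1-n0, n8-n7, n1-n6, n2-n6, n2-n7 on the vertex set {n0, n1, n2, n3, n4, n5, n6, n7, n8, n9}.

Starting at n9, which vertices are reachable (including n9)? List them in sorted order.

n3, n9

Start at n9.
Its neighbours: n3.
Nothing further is reachable.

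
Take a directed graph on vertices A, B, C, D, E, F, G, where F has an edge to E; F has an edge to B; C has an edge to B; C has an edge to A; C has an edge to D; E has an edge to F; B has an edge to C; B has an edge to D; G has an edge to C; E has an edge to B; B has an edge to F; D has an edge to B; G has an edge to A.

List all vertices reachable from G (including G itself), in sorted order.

A, B, C, D, E, F, G

Start at G.
Its neighbours: A, C.
Then their neighbours: B, D.
Then next layer: F.
Then next layer: E.
Every vertex is now reached.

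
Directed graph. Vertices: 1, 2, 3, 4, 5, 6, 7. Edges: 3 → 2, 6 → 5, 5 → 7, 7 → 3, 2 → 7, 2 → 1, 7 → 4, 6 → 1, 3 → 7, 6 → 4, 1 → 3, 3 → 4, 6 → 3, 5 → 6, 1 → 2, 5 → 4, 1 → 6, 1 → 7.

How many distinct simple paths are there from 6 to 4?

6→1→2→7→3→4
6→1→2→7→4
6→1→3→2→7→4
6→1→3→4
6→1→3→7→4
6→1→7→3→4
6→1→7→4
6→3→2→1→7→4
6→3→2→7→4
6→3→4
6→3→7→4
6→4
6→5→4
6→5→7→3→4
6→5→7→4

15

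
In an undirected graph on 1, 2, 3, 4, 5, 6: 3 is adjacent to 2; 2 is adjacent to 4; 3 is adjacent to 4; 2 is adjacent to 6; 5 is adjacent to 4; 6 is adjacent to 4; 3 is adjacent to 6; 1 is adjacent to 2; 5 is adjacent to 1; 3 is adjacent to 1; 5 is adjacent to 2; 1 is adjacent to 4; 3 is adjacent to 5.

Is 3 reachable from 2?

Explore from 2.
Distance 1: reach 1, 3, 4, 5, 6.
Found 3.

Yes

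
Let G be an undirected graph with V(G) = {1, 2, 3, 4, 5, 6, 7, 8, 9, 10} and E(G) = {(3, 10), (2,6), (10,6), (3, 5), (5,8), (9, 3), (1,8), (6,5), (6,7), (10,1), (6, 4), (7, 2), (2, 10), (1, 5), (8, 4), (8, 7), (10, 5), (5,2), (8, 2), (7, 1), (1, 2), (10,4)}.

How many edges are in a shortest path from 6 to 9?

Distance 0: 6.
Distance 1: 2, 4, 5, 7, 10.
Distance 2: 1, 3, 8.
Distance 3: 9 — contains 9.

3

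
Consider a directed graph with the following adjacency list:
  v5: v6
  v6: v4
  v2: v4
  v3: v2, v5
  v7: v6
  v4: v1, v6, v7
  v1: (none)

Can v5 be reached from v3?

Explore from v3.
Distance 1: reach v2, v5.
Found v5.

Yes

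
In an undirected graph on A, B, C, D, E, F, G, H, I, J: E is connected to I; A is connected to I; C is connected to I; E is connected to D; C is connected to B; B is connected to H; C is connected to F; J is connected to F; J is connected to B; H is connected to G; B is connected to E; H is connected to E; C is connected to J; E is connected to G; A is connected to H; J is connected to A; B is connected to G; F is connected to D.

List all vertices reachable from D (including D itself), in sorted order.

Start at D.
Its neighbours: E, F.
Then their neighbours: B, C, G, H, I, J.
Then next layer: A.
Every vertex is now reached.

A, B, C, D, E, F, G, H, I, J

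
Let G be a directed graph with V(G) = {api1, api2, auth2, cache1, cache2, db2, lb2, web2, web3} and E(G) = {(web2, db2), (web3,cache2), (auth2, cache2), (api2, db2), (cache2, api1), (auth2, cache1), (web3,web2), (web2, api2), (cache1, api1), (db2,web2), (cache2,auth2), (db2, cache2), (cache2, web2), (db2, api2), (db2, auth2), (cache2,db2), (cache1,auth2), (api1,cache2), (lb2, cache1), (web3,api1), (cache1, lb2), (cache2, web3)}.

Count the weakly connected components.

1

From api1: component {api1, api2, auth2, cache1, cache2, db2, lb2, web2, web3}.
That's 1 component.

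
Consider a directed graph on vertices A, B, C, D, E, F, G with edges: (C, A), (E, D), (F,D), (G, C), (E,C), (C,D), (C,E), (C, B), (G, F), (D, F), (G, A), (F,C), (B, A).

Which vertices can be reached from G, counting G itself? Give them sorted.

Start at G.
Its neighbours: A, C, F.
Then their neighbours: B, D, E.
Every vertex is now reached.

A, B, C, D, E, F, G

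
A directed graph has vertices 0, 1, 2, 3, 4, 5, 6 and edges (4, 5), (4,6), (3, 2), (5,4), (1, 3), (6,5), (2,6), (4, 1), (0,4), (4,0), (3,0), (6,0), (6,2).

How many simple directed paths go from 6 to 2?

3

6→0→4→1→3→2
6→2
6→5→4→1→3→2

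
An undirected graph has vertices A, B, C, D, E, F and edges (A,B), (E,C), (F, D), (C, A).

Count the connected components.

From A: component {A, B, C, E}.
From D: component {D, F}.
That's 2 components.

2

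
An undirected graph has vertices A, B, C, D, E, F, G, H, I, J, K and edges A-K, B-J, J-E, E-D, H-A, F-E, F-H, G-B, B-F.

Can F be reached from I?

I has no edges, so nothing is reachable from it.

No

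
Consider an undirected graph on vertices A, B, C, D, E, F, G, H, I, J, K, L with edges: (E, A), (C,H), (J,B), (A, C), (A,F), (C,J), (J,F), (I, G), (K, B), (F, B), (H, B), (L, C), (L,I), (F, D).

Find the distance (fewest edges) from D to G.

6

Distance 0: D.
Distance 1: F.
Distance 2: A, B, J.
Distance 3: C, E, H, K.
Distance 4: L.
Distance 5: I.
Distance 6: G — contains G.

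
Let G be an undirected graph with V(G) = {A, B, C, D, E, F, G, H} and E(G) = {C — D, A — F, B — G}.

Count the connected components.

From A: component {A, F}.
From B: component {B, G}.
From C: component {C, D}.
From E: component {E}.
From H: component {H}.
That's 5 components.

5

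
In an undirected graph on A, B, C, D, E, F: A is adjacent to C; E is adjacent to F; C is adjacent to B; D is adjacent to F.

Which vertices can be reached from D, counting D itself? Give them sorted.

D, E, F

Start at D.
Its neighbours: F.
Then their neighbours: E.
Nothing further is reachable.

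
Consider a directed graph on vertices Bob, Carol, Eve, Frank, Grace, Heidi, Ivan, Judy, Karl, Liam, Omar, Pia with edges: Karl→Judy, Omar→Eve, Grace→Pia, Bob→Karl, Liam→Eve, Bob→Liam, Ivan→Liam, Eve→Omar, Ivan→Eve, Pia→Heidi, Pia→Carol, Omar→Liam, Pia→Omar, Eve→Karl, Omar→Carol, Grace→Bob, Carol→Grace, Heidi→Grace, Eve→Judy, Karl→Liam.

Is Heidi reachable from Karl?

Yes

Explore from Karl.
Distance 1: reach Judy, Liam.
Distance 2: reach Eve.
Distance 3: reach Omar.
Distance 4: reach Carol.
Distance 5: reach Grace.
Distance 6: reach Bob, Pia.
Distance 7: reach Heidi.
Found Heidi.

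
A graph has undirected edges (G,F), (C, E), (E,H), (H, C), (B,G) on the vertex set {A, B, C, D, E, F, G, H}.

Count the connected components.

From A: component {A}.
From B: component {B, F, G}.
From C: component {C, E, H}.
From D: component {D}.
That's 4 components.

4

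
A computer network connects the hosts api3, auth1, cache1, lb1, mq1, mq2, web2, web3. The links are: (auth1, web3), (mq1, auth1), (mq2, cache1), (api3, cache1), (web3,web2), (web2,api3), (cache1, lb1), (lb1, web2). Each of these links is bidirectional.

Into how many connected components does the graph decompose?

1

From api3: component {api3, auth1, cache1, lb1, mq1, mq2, web2, web3}.
That's 1 component.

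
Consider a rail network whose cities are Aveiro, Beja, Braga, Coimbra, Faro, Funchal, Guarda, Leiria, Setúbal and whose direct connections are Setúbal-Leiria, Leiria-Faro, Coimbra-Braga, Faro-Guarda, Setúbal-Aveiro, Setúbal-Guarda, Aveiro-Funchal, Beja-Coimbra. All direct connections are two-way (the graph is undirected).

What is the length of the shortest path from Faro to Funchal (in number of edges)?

Distance 0: Faro.
Distance 1: Guarda, Leiria.
Distance 2: Setúbal.
Distance 3: Aveiro.
Distance 4: Funchal — contains Funchal.

4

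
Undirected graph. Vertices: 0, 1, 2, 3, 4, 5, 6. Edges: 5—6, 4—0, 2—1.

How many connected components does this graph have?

4

From 0: component {0, 4}.
From 1: component {1, 2}.
From 3: component {3}.
From 5: component {5, 6}.
That's 4 components.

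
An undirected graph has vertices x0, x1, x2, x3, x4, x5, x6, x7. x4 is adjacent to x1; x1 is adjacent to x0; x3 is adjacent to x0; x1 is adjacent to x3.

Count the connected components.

From x0: component {x0, x1, x3, x4}.
From x2: component {x2}.
From x5: component {x5}.
From x6: component {x6}.
From x7: component {x7}.
That's 5 components.

5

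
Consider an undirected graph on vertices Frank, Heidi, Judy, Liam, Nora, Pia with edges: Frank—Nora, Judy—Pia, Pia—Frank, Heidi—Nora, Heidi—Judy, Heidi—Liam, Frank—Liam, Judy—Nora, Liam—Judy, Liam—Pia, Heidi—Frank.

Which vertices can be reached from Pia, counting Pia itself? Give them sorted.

Start at Pia.
Its neighbours: Frank, Judy, Liam.
Then their neighbours: Heidi, Nora.
Every vertex is now reached.

Frank, Heidi, Judy, Liam, Nora, Pia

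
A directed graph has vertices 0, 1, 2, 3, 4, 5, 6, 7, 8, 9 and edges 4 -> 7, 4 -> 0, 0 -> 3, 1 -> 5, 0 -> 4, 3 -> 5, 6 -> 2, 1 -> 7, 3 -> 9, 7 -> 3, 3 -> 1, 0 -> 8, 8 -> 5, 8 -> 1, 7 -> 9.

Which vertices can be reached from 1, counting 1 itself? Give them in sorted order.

1, 3, 5, 7, 9

Start at 1.
Its neighbours: 5, 7.
Then their neighbours: 3, 9.
Nothing further is reachable.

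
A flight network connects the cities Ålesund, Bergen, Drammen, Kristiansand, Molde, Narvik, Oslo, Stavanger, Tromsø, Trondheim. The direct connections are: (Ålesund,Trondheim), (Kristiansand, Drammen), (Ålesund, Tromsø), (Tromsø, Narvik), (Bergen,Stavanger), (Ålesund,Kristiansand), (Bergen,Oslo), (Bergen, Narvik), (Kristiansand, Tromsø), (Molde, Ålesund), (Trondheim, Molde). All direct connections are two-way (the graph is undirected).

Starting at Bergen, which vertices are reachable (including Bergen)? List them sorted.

Ålesund, Bergen, Drammen, Kristiansand, Molde, Narvik, Oslo, Stavanger, Tromsø, Trondheim

Start at Bergen.
Its neighbours: Narvik, Oslo, Stavanger.
Then their neighbours: Tromsø.
Then next layer: Ålesund, Kristiansand.
Then next layer: Drammen, Molde, Trondheim.
Every vertex is now reached.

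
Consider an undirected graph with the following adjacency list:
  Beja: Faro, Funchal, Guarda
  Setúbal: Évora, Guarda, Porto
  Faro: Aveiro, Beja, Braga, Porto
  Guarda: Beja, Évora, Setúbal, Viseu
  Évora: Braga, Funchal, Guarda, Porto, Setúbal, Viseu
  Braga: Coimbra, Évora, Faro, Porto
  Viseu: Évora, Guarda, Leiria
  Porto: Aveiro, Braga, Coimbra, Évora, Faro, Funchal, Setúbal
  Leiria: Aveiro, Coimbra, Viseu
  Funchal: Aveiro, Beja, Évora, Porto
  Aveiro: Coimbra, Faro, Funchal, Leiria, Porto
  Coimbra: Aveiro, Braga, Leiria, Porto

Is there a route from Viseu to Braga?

Explore from Viseu.
Distance 1: reach Évora, Guarda, Leiria.
Distance 2: reach Aveiro, Beja, Braga, Coimbra, Funchal, Porto, Setúbal.
Found Braga.

Yes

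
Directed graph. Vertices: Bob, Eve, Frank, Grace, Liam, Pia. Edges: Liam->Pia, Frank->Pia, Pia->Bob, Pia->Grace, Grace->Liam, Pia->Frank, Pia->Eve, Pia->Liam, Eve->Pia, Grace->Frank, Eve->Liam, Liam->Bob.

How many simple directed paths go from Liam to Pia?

Liam→Pia

1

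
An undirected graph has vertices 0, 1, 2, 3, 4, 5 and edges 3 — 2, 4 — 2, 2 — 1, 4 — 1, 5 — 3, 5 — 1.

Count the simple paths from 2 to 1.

2–1
2–3–5–1
2–4–1

3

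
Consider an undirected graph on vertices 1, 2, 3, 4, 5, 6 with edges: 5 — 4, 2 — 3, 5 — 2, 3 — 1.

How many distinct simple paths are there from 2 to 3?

2–3

1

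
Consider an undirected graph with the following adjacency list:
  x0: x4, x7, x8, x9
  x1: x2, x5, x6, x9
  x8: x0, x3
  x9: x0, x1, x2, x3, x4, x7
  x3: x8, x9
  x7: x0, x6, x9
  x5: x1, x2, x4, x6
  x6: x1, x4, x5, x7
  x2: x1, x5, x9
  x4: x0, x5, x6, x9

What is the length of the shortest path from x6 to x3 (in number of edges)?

Distance 0: x6.
Distance 1: x1, x4, x5, x7.
Distance 2: x0, x2, x9.
Distance 3: x3, x8 — contains x3.

3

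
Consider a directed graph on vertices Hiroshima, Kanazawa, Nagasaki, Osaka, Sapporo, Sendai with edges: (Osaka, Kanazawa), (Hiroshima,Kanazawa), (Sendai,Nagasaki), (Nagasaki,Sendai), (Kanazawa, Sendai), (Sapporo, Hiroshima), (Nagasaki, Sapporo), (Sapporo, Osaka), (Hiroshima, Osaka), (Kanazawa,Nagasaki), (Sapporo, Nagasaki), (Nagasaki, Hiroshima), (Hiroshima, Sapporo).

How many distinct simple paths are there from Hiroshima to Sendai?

Hiroshima→Kanazawa→Nagasaki→Sendai
Hiroshima→Kanazawa→Sendai
Hiroshima→Osaka→Kanazawa→Nagasaki→Sendai
Hiroshima→Osaka→Kanazawa→Sendai
Hiroshima→Sapporo→Nagasaki→Sendai
Hiroshima→Sapporo→Osaka→Kanazawa→Nagasaki→Sendai
Hiroshima→Sapporo→Osaka→Kanazawa→Sendai

7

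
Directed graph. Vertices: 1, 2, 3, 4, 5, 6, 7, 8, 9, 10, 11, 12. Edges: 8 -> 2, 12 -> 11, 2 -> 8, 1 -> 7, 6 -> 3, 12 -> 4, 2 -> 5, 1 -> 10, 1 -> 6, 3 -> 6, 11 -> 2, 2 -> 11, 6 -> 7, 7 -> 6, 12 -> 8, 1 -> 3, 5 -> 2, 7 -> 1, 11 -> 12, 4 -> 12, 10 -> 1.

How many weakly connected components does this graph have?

From 1: component {1, 3, 6, 7, 10}.
From 2: component {2, 4, 5, 8, 11, 12}.
From 9: component {9}.
That's 3 components.

3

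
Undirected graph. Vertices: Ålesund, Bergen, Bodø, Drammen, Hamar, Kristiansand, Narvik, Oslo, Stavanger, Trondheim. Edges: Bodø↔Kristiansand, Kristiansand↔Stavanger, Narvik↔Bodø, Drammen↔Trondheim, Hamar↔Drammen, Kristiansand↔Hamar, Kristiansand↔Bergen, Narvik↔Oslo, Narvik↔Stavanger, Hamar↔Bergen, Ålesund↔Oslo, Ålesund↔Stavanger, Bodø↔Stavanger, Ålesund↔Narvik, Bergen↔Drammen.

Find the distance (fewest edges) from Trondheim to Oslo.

Distance 0: Trondheim.
Distance 1: Drammen.
Distance 2: Bergen, Hamar.
Distance 3: Kristiansand.
Distance 4: Bodø, Stavanger.
Distance 5: Ålesund, Narvik.
Distance 6: Oslo — contains Oslo.

6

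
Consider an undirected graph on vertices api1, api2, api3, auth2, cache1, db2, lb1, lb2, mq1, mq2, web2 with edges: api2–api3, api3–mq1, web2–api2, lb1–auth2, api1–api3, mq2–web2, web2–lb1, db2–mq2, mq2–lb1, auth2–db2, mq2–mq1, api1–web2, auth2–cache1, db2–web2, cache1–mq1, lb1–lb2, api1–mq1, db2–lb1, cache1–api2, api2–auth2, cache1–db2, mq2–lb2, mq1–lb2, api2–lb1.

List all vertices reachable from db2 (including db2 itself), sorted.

Start at db2.
Its neighbours: auth2, cache1, lb1, mq2, web2.
Then their neighbours: api1, api2, lb2, mq1.
Then next layer: api3.
Every vertex is now reached.

api1, api2, api3, auth2, cache1, db2, lb1, lb2, mq1, mq2, web2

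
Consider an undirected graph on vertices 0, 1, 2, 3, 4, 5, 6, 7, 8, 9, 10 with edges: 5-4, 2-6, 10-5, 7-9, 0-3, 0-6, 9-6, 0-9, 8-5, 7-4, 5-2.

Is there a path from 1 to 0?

No

1 has no edges, so nothing is reachable from it.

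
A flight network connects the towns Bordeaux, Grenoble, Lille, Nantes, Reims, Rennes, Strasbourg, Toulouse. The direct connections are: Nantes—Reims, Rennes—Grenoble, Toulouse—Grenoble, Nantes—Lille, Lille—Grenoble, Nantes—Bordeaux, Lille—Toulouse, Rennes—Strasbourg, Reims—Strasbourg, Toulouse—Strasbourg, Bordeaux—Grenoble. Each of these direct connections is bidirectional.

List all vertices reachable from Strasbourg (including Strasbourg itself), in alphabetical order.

Bordeaux, Grenoble, Lille, Nantes, Reims, Rennes, Strasbourg, Toulouse

Start at Strasbourg.
Its neighbours: Reims, Rennes, Toulouse.
Then their neighbours: Grenoble, Lille, Nantes.
Then next layer: Bordeaux.
Every vertex is now reached.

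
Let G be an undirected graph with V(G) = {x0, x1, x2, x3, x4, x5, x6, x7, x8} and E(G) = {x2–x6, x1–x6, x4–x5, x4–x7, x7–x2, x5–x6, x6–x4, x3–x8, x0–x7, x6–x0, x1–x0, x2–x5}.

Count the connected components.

From x0: component {x0, x1, x2, x4, x5, x6, x7}.
From x3: component {x3, x8}.
That's 2 components.

2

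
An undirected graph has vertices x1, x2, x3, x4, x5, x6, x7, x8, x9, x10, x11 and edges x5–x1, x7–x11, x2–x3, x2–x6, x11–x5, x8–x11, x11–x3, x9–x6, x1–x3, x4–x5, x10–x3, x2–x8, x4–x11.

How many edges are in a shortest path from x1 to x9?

4

Distance 0: x1.
Distance 1: x3, x5.
Distance 2: x2, x4, x10, x11.
Distance 3: x6, x7, x8.
Distance 4: x9 — contains x9.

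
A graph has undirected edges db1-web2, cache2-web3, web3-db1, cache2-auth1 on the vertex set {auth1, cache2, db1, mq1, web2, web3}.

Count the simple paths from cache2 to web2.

cache2–web3–db1–web2

1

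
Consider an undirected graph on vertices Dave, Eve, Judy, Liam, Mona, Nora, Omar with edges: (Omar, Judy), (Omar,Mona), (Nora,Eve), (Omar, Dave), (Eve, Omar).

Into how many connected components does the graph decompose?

From Dave: component {Dave, Eve, Judy, Mona, Nora, Omar}.
From Liam: component {Liam}.
That's 2 components.

2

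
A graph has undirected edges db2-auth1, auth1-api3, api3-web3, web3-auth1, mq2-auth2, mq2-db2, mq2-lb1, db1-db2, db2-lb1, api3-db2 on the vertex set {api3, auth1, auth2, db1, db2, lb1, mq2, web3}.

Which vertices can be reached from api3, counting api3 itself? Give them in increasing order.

api3, auth1, auth2, db1, db2, lb1, mq2, web3

Start at api3.
Its neighbours: auth1, db2, web3.
Then their neighbours: db1, lb1, mq2.
Then next layer: auth2.
Every vertex is now reached.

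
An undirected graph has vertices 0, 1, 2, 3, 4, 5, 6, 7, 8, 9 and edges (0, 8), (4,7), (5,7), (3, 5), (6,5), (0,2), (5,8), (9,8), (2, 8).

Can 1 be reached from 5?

No

Explore from 5.
Distance 1: reach 3, 6, 7, 8.
Distance 2: reach 0, 2, 4, 9.
The search is exhausted without reaching 1; it lies in a different component.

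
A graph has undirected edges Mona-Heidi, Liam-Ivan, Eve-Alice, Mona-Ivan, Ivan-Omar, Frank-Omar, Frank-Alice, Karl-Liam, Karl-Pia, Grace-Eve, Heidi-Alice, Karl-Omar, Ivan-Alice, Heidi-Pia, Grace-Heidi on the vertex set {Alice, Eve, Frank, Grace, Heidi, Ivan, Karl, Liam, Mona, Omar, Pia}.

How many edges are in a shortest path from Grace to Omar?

Distance 0: Grace.
Distance 1: Eve, Heidi.
Distance 2: Alice, Mona, Pia.
Distance 3: Frank, Ivan, Karl.
Distance 4: Liam, Omar — contains Omar.

4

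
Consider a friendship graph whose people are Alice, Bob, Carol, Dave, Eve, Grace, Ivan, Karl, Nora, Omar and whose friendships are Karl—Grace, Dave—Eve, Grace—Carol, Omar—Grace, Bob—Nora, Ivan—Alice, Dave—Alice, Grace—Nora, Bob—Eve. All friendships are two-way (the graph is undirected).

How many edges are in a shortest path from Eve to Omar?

Distance 0: Eve.
Distance 1: Bob, Dave.
Distance 2: Alice, Nora.
Distance 3: Grace, Ivan.
Distance 4: Carol, Karl, Omar — contains Omar.

4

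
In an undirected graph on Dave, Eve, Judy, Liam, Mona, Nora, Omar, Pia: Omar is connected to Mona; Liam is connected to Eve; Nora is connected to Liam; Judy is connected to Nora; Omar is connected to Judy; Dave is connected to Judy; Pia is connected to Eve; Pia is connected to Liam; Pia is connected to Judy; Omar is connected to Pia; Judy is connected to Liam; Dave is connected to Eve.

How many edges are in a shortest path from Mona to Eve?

3

Distance 0: Mona.
Distance 1: Omar.
Distance 2: Judy, Pia.
Distance 3: Dave, Eve, Liam, Nora — contains Eve.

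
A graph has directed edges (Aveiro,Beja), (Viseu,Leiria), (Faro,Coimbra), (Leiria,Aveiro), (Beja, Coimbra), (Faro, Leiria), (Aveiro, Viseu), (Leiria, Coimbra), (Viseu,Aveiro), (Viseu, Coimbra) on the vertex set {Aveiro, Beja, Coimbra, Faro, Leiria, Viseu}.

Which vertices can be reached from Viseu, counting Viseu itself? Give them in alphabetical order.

Start at Viseu.
Its neighbours: Aveiro, Coimbra, Leiria.
Then their neighbours: Beja.
Nothing further is reachable.

Aveiro, Beja, Coimbra, Leiria, Viseu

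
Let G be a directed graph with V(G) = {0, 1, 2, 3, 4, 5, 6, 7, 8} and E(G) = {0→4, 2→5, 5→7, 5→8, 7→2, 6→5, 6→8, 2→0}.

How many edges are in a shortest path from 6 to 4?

5

Distance 0: 6.
Distance 1: 5, 8.
Distance 2: 7.
Distance 3: 2.
Distance 4: 0.
Distance 5: 4 — contains 4.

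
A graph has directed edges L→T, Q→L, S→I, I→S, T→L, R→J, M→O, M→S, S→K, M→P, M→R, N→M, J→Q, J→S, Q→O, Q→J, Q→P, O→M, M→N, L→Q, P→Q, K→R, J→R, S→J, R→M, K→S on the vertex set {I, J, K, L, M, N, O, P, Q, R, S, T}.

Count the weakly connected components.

1

From I: component {I, J, K, L, M, N, O, P, Q, R, S, T}.
That's 1 component.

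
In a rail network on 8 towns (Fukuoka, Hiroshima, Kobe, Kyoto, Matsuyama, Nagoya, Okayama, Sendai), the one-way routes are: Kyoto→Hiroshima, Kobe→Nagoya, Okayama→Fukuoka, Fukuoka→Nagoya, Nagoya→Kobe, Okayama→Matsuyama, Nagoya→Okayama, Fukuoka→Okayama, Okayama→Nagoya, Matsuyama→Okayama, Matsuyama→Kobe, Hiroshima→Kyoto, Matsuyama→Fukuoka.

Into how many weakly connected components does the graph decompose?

From Fukuoka: component {Fukuoka, Kobe, Matsuyama, Nagoya, Okayama}.
From Hiroshima: component {Hiroshima, Kyoto}.
From Sendai: component {Sendai}.
That's 3 components.

3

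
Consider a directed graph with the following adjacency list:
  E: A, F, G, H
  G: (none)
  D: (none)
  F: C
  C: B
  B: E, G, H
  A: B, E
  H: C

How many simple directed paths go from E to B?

3

E→A→B
E→F→C→B
E→H→C→B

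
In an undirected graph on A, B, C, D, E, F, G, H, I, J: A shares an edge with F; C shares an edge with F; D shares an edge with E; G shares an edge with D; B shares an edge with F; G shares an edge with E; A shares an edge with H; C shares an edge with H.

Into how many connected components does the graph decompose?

From A: component {A, B, C, F, H}.
From D: component {D, E, G}.
From I: component {I}.
From J: component {J}.
That's 4 components.

4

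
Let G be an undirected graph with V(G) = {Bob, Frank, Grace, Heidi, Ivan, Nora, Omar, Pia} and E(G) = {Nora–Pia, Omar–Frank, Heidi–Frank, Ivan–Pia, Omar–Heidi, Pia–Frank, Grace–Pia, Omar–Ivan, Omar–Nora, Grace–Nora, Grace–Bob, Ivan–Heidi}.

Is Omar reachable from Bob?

Explore from Bob.
Distance 1: reach Grace.
Distance 2: reach Nora, Pia.
Distance 3: reach Frank, Ivan, Omar.
Found Omar.

Yes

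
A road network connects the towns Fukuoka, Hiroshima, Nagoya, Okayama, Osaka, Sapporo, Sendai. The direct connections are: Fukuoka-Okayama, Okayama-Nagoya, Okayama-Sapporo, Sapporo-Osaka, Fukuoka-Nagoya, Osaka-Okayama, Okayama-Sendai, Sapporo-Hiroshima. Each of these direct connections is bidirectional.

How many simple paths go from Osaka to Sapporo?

2

Osaka–Okayama–Sapporo
Osaka–Sapporo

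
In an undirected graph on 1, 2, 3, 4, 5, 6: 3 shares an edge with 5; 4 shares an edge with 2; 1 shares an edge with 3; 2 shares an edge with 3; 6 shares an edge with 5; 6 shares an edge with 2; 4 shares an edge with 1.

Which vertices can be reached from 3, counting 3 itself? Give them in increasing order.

Start at 3.
Its neighbours: 1, 2, 5.
Then their neighbours: 4, 6.
Every vertex is now reached.

1, 2, 3, 4, 5, 6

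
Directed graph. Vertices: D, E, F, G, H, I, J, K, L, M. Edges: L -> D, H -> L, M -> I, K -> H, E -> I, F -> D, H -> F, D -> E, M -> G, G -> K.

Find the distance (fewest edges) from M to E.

6

Distance 0: M.
Distance 1: G, I.
Distance 2: K.
Distance 3: H.
Distance 4: F, L.
Distance 5: D.
Distance 6: E — contains E.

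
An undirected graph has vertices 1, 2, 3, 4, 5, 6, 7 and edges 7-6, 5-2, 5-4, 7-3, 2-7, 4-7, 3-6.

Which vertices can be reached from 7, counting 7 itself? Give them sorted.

Start at 7.
Its neighbours: 2, 3, 4, 6.
Then their neighbours: 5.
Nothing further is reachable.

2, 3, 4, 5, 6, 7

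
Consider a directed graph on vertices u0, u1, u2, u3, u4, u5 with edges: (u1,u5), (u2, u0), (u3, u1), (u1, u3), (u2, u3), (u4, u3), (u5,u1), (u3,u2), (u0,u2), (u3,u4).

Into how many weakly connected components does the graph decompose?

1

From u0: component {u0, u1, u2, u3, u4, u5}.
That's 1 component.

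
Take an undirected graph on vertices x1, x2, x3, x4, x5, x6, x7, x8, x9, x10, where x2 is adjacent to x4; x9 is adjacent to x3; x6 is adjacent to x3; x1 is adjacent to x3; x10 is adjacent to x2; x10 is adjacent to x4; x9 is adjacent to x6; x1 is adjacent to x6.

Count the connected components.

5

From x1: component {x1, x3, x6, x9}.
From x2: component {x2, x4, x10}.
From x5: component {x5}.
From x7: component {x7}.
From x8: component {x8}.
That's 5 components.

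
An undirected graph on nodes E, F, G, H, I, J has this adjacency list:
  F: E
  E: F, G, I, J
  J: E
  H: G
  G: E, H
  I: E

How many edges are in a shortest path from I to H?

Distance 0: I.
Distance 1: E.
Distance 2: F, G, J.
Distance 3: H — contains H.

3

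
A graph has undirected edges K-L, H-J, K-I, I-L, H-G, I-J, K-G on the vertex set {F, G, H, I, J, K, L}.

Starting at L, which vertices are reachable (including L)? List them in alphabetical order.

G, H, I, J, K, L

Start at L.
Its neighbours: I, K.
Then their neighbours: G, J.
Then next layer: H.
Nothing further is reachable.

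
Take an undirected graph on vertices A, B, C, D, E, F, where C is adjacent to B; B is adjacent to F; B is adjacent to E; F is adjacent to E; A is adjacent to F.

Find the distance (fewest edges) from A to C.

3

Distance 0: A.
Distance 1: F.
Distance 2: B, E.
Distance 3: C — contains C.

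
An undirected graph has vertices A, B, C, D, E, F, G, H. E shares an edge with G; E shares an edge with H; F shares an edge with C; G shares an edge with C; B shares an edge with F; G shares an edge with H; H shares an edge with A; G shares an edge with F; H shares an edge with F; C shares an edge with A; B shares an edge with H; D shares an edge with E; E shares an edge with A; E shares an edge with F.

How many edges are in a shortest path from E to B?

2

Distance 0: E.
Distance 1: A, D, F, G, H.
Distance 2: B, C — contains B.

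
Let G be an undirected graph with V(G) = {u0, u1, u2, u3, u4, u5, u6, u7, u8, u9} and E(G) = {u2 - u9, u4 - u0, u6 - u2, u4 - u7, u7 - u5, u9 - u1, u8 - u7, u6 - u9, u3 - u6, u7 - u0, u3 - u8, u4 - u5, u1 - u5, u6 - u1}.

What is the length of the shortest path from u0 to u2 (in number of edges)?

5

Distance 0: u0.
Distance 1: u4, u7.
Distance 2: u5, u8.
Distance 3: u1, u3.
Distance 4: u6, u9.
Distance 5: u2 — contains u2.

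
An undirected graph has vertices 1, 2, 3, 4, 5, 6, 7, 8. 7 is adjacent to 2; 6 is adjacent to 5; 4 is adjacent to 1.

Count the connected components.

5

From 1: component {1, 4}.
From 2: component {2, 7}.
From 3: component {3}.
From 5: component {5, 6}.
From 8: component {8}.
That's 5 components.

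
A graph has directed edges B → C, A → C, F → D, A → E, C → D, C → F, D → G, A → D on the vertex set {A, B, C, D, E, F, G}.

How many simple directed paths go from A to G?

A→C→D→G
A→C→F→D→G
A→D→G

3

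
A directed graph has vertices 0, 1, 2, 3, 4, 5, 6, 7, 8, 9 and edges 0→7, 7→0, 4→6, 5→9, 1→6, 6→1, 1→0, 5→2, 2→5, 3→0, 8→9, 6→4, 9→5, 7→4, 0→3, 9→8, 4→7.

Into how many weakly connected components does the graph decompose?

2

From 0: component {0, 1, 3, 4, 6, 7}.
From 2: component {2, 5, 8, 9}.
That's 2 components.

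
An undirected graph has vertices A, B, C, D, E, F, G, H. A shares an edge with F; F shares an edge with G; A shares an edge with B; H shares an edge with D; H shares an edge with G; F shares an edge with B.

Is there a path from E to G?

No

E has no edges, so nothing is reachable from it.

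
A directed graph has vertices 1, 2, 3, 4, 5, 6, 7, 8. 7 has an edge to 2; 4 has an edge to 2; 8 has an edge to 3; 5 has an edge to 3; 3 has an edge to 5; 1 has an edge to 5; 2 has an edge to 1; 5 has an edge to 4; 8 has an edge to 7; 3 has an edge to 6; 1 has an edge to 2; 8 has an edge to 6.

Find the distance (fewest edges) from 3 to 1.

Distance 0: 3.
Distance 1: 5, 6.
Distance 2: 4.
Distance 3: 2.
Distance 4: 1 — contains 1.

4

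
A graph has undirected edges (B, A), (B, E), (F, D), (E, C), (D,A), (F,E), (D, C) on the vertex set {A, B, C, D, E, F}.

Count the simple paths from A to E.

3

A–B–E
A–D–C–E
A–D–F–E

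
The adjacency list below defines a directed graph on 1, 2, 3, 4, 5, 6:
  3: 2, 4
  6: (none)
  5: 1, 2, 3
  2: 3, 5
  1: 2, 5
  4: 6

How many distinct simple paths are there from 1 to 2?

1→2
1→5→2
1→5→3→2

3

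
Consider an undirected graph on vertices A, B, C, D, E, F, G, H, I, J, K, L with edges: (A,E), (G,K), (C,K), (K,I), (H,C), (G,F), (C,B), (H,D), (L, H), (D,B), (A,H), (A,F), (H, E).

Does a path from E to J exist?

No

Explore from E.
Distance 1: reach A, H.
Distance 2: reach C, D, F, L.
Distance 3: reach B, G, K.
Distance 4: reach I.
The search is exhausted without reaching J; it lies in a different component.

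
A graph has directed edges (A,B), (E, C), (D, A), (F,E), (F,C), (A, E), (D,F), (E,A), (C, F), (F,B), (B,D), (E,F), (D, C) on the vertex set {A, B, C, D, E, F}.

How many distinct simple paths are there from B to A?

3

B→D→A
B→D→C→F→E→A
B→D→F→E→A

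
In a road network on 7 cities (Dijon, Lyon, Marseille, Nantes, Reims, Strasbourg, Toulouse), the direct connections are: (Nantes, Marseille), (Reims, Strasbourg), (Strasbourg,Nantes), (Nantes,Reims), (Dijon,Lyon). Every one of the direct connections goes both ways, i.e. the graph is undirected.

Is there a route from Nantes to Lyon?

No

Explore from Nantes.
Distance 1: reach Marseille, Reims, Strasbourg.
The search is exhausted without reaching Lyon; it lies in a different component.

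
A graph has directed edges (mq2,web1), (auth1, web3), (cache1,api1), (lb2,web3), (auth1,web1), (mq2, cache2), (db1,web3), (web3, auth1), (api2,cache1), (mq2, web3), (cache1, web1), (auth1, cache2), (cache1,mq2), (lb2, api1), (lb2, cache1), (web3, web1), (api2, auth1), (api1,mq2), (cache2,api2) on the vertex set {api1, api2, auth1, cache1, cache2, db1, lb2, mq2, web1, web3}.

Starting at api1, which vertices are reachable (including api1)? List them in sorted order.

api1, api2, auth1, cache1, cache2, mq2, web1, web3

Start at api1.
Its neighbours: mq2.
Then their neighbours: cache2, web1, web3.
Then next layer: api2, auth1.
Then next layer: cache1.
Nothing further is reachable.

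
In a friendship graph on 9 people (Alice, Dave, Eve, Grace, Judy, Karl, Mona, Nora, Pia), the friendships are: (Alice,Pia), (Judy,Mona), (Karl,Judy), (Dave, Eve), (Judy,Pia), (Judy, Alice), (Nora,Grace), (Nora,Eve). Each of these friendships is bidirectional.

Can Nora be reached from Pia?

Explore from Pia.
Distance 1: reach Alice, Judy.
Distance 2: reach Karl, Mona.
The search is exhausted without reaching Nora; it lies in a different component.

No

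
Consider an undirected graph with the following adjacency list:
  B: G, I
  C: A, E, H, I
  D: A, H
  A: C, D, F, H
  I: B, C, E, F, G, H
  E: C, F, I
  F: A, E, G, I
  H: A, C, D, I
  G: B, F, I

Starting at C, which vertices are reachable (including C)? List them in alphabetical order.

Start at C.
Its neighbours: A, E, H, I.
Then their neighbours: B, D, F, G.
Every vertex is now reached.

A, B, C, D, E, F, G, H, I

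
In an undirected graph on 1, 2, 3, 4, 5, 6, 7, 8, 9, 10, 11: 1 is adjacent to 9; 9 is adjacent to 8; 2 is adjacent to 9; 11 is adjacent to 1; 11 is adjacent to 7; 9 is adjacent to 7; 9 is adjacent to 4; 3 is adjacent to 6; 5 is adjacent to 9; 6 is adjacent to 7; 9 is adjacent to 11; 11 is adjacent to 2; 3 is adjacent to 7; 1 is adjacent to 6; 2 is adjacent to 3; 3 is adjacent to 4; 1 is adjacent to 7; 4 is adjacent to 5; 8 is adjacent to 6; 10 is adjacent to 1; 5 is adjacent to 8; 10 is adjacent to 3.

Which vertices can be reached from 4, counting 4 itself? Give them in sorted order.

Start at 4.
Its neighbours: 3, 5, 9.
Then their neighbours: 1, 2, 6, 7, 8, 10, 11.
Every vertex is now reached.

1, 2, 3, 4, 5, 6, 7, 8, 9, 10, 11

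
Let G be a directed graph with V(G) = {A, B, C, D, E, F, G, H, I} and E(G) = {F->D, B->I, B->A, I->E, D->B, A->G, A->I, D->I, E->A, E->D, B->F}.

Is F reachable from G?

No

G has no outgoing edges, so nothing is reachable from it.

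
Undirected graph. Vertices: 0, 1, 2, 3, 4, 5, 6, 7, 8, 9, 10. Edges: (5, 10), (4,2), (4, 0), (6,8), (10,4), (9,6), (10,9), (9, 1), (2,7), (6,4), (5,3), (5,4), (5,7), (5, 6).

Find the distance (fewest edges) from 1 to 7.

Distance 0: 1.
Distance 1: 9.
Distance 2: 6, 10.
Distance 3: 4, 5, 8.
Distance 4: 0, 2, 3, 7 — contains 7.

4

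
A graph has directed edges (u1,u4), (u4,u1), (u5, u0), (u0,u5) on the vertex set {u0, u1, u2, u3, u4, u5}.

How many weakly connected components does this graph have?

From u0: component {u0, u5}.
From u1: component {u1, u4}.
From u2: component {u2}.
From u3: component {u3}.
That's 4 components.

4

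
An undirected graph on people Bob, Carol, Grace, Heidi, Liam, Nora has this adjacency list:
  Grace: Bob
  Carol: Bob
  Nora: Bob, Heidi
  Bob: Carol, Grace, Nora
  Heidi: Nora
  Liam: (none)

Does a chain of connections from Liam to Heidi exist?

No

Liam has no edges, so nothing is reachable from it.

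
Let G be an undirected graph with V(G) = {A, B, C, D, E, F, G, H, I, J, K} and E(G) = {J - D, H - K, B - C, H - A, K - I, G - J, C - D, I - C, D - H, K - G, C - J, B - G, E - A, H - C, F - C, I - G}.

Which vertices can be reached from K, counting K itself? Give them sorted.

Start at K.
Its neighbours: G, H, I.
Then their neighbours: A, B, C, D, J.
Then next layer: E, F.
Every vertex is now reached.

A, B, C, D, E, F, G, H, I, J, K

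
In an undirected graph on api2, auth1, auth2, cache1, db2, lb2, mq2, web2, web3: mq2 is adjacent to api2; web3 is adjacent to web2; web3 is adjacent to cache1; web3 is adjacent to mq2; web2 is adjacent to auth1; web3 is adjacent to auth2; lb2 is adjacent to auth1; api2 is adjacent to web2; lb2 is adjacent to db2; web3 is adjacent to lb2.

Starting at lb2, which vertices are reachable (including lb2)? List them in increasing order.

api2, auth1, auth2, cache1, db2, lb2, mq2, web2, web3

Start at lb2.
Its neighbours: auth1, db2, web3.
Then their neighbours: auth2, cache1, mq2, web2.
Then next layer: api2.
Every vertex is now reached.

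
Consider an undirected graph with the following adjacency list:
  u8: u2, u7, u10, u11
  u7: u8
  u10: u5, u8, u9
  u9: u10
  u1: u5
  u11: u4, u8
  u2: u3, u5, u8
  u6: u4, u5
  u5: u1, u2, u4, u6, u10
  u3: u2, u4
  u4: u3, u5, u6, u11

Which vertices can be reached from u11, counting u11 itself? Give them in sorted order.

u1, u2, u3, u4, u5, u6, u7, u8, u9, u10, u11

Start at u11.
Its neighbours: u4, u8.
Then their neighbours: u2, u3, u5, u6, u7, u10.
Then next layer: u1, u9.
Every vertex is now reached.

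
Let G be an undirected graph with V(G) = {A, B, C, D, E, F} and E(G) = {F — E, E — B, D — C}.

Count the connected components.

From A: component {A}.
From B: component {B, E, F}.
From C: component {C, D}.
That's 3 components.

3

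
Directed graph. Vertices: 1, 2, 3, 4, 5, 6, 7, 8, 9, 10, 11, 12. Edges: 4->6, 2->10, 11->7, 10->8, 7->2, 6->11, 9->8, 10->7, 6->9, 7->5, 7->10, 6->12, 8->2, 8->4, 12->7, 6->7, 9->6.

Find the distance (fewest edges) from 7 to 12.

5

Distance 0: 7.
Distance 1: 2, 5, 10.
Distance 2: 8.
Distance 3: 4.
Distance 4: 6.
Distance 5: 9, 11, 12 — contains 12.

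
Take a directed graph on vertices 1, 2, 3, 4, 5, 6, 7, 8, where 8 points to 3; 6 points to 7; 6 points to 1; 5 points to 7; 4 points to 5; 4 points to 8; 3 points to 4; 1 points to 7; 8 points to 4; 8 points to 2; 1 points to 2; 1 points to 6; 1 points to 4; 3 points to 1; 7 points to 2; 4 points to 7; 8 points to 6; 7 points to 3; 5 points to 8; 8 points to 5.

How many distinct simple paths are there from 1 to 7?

7

1→4→5→7
1→4→5→8→6→7
1→4→7
1→4→8→5→7
1→4→8→6→7
1→6→7
1→7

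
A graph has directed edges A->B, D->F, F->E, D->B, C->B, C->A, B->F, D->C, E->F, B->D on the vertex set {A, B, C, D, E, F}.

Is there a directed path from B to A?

Explore from B.
Distance 1: reach D, F.
Distance 2: reach C, E.
Distance 3: reach A.
Found A.

Yes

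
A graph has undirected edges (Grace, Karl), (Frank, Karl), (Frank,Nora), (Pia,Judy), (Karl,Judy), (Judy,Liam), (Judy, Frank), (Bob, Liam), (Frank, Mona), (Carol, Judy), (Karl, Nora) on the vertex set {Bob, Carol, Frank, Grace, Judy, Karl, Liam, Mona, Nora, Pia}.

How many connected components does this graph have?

From Bob: component {Bob, Carol, Frank, Grace, Judy, Karl, Liam, Mona, Nora, Pia}.
That's 1 component.

1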